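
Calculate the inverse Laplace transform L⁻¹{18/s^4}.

L⁻¹{n!/s^(n+1)} = t^n with n=3. So L⁻¹{6/s^4} = t^3, and L⁻¹{18/s^4} = (18/6)·t^3 = 3·t^3

Final answer: 3·t^3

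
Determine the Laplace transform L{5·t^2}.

L{t^n} = n!/s^(n+1), so L{t^2} = 2/s^3. Then L{5·t^2} = 5·2/s^3 = 10/s^3

Final answer: 10/s^3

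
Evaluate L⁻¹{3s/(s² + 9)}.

This is the form c·s/(s² + a²) with a = 3, c = 3. L⁻¹ = 3·cos(3t)

Final answer: 3·cos(3t)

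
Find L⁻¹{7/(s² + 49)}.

This is the form c·a/(s² + a²) with a = 7. L⁻¹ = sin(7t)

Final answer: sin(7t)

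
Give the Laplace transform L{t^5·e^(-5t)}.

L{t^n·e^(at)} = n!/(s-a)^(n+1), so L{t^5·e^(-5t)} = 120/(s+5)^6

Final answer: 120/(s+5)^6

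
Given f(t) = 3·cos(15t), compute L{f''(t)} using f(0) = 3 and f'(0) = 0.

F(s) = 3s/(s² + 225). L{f''(t)} = s²F(s) - sf(0) - f'(0) = 3s³/(s² + 225) - 3s = (3s³ - 3s(s² + 225))/(s² + 225) = -675s/(s² + 225)

Final answer: -675s/(s² + 225)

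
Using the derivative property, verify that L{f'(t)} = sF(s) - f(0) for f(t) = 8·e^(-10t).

f'(t) = -80e^(-10t). Direct: L{f'(t)} = -80/(s+10). Property: s·8/(s+10) - 8 = (8s - 8(s+10))/(s+10) = -80/(s+10). ✓

Final answer: -80/(s+10)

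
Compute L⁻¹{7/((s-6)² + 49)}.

Form: b/((s-a)² + b²) → e^(at)sin(bt). With a=6, b=7

Final answer: e^(6t)·sin(7t)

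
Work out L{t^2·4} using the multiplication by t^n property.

L{4} = 4/s. d^1/ds^1[1/s] = -1/s². d^2/ds^2[1/s] = 2/s^3. So L{t^2} = (-1)^{2}·2/s^3 = 2/s^3. Then L{t^2·4} = 4·2/s^3 = 8/s^3

Final answer: 8/s^3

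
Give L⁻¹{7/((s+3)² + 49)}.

Form: b/((s-a)² + b²) → e^(at)sin(bt). With a=-3, b=7

Final answer: e^(-3t)·sin(7t)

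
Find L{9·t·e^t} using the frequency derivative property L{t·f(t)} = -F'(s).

L{e^t} = 1/(s-1). By frequency derivative: L{t·e^t} = -d/ds[1/(s-1)] = -(-1)/(s-1)² = 1/(s-1)². Then L{9·t·e^t} = 9·1/(s-1)² = 9/(s-1)²

Final answer: 9/(s-1)²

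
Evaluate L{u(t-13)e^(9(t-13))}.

u(t-a)f(t-a) with f(t)=e^(9t). L{e^(9t)} = 1/(s-9). By time shift: e^(-13s)/(s-9)

Final answer: e^(-13s)/(s-9)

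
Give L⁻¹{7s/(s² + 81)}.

This is the form c·s/(s² + a²) with a = 9, c = 7. L⁻¹ = 7·cos(9t)

Final answer: 7·cos(9t)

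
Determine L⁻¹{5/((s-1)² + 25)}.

Form: b/((s-a)² + b²) → e^(at)sin(bt). With a=1, b=5

Final answer: e^t·sin(5t)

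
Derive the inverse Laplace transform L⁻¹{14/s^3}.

L⁻¹{n!/s^(n+1)} = t^n with n=2. So L⁻¹{2/s^3} = t^2, and L⁻¹{14/s^3} = (14/2)·t^2 = 7·t^2

Final answer: 7·t^2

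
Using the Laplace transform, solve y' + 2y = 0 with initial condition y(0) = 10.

L{y'} + 2L{y} = 0. sY - 10 + 2Y = 0. Y(s+2) = 10. Y = 10/(s+2)

Final answer: y(t) = 10e^(-2t)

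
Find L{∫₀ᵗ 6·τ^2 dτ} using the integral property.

L{∫₀ᵗ f(τ)dτ} = F(s)/s with f(t) = 6t^2. F(s) = 12/s^3, so L{∫₀ᵗ 6·τ^2 dτ} = (12/s^3)/s = 12/s^4. (Check: ∫₀ᵗ 6·τ^2 dτ = 6t^3/3.)

Final answer: 12/s^4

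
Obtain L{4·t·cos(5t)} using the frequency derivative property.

L{cos(5t)} = s/(s² + 25). Derivative: d/ds[s/(s² + 25)] = [(s² + 25) - s·2s]/(s² + 25)² = (25 - s²)/(s² + 25)². So L{t·cos(5t)} = -F'(s) = (s² - 25)/(s² + 25)². Then L{4·t·cos(5t)} = 4·(s² - 25)/(s² + 25)²

Final answer: 4·(s² - 25)/(s² + 25)²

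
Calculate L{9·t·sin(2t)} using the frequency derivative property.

L{sin(2t)} = 2/(s² + 4). By L{t·f(t)} = -F'(s): -d/ds[2/(s² + 4)] = -(2)·(-2s)/(s² + 4)² = 4s/(s² + 4)². Then L{9·t·sin(2t)} = 9·4s/(s² + 4)² = 36s/(s² + 4)²

Final answer: 36s/(s² + 4)²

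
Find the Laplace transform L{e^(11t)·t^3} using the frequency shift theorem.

L{e^(at)·t^n} = n!/(s-a)^(n+1), so L{e^(11t)·t^3} = 6/(s-11)^4

Final answer: 6/(s-11)^4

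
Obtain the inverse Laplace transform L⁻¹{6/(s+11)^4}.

L⁻¹{n!/(s-a)^(n+1)} = t^n·e^(at) with n=3, a=-11. So L⁻¹{6/(s+11)^4} = t^3·e^(-11t)

Final answer: t^3·e^(-11t)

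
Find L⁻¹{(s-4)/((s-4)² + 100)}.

Using frequency shift: L⁻¹{(s-a)/((s-a)² + b²)} = e^(at)cos(bt). Here a=4, b=10

Final answer: e^(4t)·cos(10t)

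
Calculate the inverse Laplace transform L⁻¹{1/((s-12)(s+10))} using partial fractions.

Decompose: A/(s-12) + B/(s+10). A = 1/22, B = -1/22. f(t) = (e^(12t) - e^(-10t))/22

Final answer: (e^(12t) - e^(-10t))/22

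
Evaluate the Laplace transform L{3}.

L{3} = 3 · L{1} = 3/s

Final answer: 3/s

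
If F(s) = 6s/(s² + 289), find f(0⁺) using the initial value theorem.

f(0⁺) = lim_{s→∞} s·6s/(s² + 289) = lim_{s→∞} 6s²/(s² + 289) = 6

Final answer: 6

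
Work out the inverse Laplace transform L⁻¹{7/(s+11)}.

L⁻¹{1/(s-a)} = e^(at), so L⁻¹{1/(s+11)} = e^(-11t), and L⁻¹{7/(s+11)} = 7·e^(-11t)

Final answer: 7·e^(-11t)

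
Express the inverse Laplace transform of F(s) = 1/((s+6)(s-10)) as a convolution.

1/((s+6)(s-10)) = (1/(s+6))·(1/(s-10)) = L{e^(-6t)}·L{e^(10t)}. So f(t) = e^(-6t)*e^(10t) = ∫₀ᵗ e^(-6τ)·e^(10(t-τ)) dτ

Final answer: ∫₀ᵗ e^(-6τ)·e^(10(t-τ)) dτ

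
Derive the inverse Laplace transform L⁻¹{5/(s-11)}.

L⁻¹{1/(s-a)} = e^(at), so L⁻¹{1/(s-11)} = e^(11t), and L⁻¹{5/(s-11)} = 5·e^(11t)

Final answer: 5·e^(11t)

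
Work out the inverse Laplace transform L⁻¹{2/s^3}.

L⁻¹{n!/s^(n+1)} = t^n with n=2. So L⁻¹{2/s^3} = t^2

Final answer: t^2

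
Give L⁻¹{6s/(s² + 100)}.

This is the form c·s/(s² + a²) with a = 10, c = 6. L⁻¹ = 6·cos(10t)

Final answer: 6·cos(10t)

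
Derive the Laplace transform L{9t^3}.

L{9t^3} = 9 · L{t^3} = 9 · 6/s^4 = 54/s^4

Final answer: 54/s^4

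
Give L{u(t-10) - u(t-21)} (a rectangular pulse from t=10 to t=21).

L{u(t-a)} = e^(-as)/s. L{u(t-10) - u(t-21)} = (e^(-10s) - e^(-21s))/s

Final answer: (e^(-10s) - e^(-21s))/s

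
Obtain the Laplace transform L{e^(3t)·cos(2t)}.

L{e^(at)·cos(ωt)} = (s-a)/((s-a)² + ω²), so L{e^(3t)·cos(2t)} = (s-3)/((s-3)² + 4)

Final answer: (s-3)/((s-3)² + 4)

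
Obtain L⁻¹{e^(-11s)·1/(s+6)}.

L⁻¹{1/(s+6)} = e^(-6t). By the time shift theorem, L⁻¹{e^(-as)F(s)} = u(t-a)f(t-a) with a=11, so L⁻¹{e^(-11s)·1/(s+6)} = u(t-11)·e^(-6(t-11))

Final answer: u(t-11)·e^(-6(t-11))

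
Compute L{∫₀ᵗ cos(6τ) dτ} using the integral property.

L{∫₀ᵗ f(τ)dτ} = F(s)/s with F(s) = s/(s² + 36), so the result is (s/(s² + 36))/s = 1/(s² + 36)

Final answer: 1/(s² + 36)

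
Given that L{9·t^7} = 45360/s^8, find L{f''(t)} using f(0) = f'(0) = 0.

L{f''(t)} = s²F(s) - sf(0) - f'(0) = s²·45360/s^8 - 0 - 0 = 45360/s^6

Final answer: 45360/s^6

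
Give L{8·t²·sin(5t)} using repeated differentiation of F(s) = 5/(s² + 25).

F(s) = 5/(s² + 25). F'(s) = -10s/(s² + 25)². F''(s) = -10(25 - 3s²)/(s² + 25)³ = (30s² - 250)/(s² + 25)³. So L{t²·sin(5t)} = (-1)² F''(s) = (30s² - 250)/(s² + 25)³. Then L{8·t²·sin(5t)} = 8·(30s² - 250)/(s² + 25)³ = (240s² - 2000)/(s² + 25)³

Final answer: (240s² - 2000)/(s² + 25)³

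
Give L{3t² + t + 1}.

L{3t² + t + 1} = 3·2/s³ + 1/s² + 1/s = 6/s³ + 1/s² + 1/s

Final answer: 6/s³ + 1/s² + 1/s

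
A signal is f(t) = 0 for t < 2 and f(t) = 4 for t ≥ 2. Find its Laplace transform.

f(t) = 4·u(t-2). L{u(t-2)} = e^(-2s)/s, so L{f(t)} = 4·e^(-2s)/s

Final answer: 4·e^(-2s)/s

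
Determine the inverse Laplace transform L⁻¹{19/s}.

L⁻¹{c/s} = c, so L⁻¹{19/s} = 19

Final answer: 19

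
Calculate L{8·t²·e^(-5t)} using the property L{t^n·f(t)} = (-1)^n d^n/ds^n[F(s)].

L{e^(-5t)} = 1/(s+5). d/ds[1/(s+5)] = -1/(s+5)². d²/ds²[1/(s+5)] = 2/(s+5)³. So L{t²·e^(-5t)} = (-1)² · 2/(s+5)³ = 2/(s+5)³. Then L{8·t²·e^(-5t)} = 8·2/(s+5)³ = 16/(s+5)³

Final answer: 16/(s+5)³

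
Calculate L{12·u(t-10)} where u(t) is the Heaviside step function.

L{u(t-a)} = e^(-as)/s. Here a=10, so L{u(t-10)} = e^(-10s)/s, and L{12·u(t-10)} = 12·e^(-10s)/s

Final answer: 12·e^(-10s)/s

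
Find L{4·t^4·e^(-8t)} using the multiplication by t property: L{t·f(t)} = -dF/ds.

Using L{t^n·e^(at)} = n!/(s-a)^(n+1), L{t^4·e^(-8t)} = 24/(s+8)^5, so L{4·t^4·e^(-8t)} = 4·24/(s+8)^5 = 96/(s+8)^5

Final answer: 96/(s+8)^5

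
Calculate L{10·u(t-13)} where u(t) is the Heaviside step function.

L{u(t-a)} = e^(-as)/s. Here a=13, so L{u(t-13)} = e^(-13s)/s, and L{10·u(t-13)} = 10·e^(-13s)/s

Final answer: 10·e^(-13s)/s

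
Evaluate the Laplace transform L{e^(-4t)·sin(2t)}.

L{e^(at)·sin(ωt)} = ω/((s-a)² + ω²), so L{e^(-4t)·sin(2t)} = 2/((s+4)² + 4)

Final answer: 2/((s+4)² + 4)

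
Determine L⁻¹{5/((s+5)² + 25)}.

Form: b/((s-a)² + b²) → e^(at)sin(bt). With a=-5, b=5

Final answer: e^(-5t)·sin(5t)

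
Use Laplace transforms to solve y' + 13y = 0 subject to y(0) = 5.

L{y'} + 13L{y} = 0. sY - 5 + 13Y = 0. Y(s+13) = 5. Y = 5/(s+13)

Final answer: y(t) = 5e^(-13t)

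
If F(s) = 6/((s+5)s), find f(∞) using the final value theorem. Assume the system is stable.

f(∞) = lim_{s→0} sF(s) = lim_{s→0} 6/(s+5) = 6/5

Final answer: 6/5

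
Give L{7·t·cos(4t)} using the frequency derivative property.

L{cos(4t)} = s/(s² + 16). Derivative: d/ds[s/(s² + 16)] = [(s² + 16) - s·2s]/(s² + 16)² = (16 - s²)/(s² + 16)². So L{t·cos(4t)} = -F'(s) = (s² - 16)/(s² + 16)². Then L{7·t·cos(4t)} = 7·(s² - 16)/(s² + 16)²

Final answer: 7·(s² - 16)/(s² + 16)²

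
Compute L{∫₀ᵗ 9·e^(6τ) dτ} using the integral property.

L{∫₀ᵗ f(τ)dτ} = F(s)/s with F(s) = 9/(s-6), so L{∫₀ᵗ 9·e^(6τ) dτ} = 9/(s(s-6))

Final answer: 9/(s(s-6))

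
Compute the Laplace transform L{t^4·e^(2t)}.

L{t^n·e^(at)} = n!/(s-a)^(n+1), so L{t^4·e^(2t)} = 24/(s-2)^5

Final answer: 24/(s-2)^5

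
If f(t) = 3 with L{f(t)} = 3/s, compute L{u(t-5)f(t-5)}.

Time shift theorem: L{u(t-a)f(t-a)} = e^(-as)F(s). Here a=5, F(s) = 3/s, so L{u(t-5)f(t-5)} = e^(-5s)·3/s

Final answer: e^(-5s)·3/s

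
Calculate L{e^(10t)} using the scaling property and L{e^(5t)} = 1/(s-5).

Using L{f(at)} = (1/a)F(s/a) with a=2 and f(t) = e^(5t): L{e^(10t)} = (1/2) · 1/((s/2)-5) = (1/2) · 2/(s-10) = 1/(s-10)

Final answer: 1/(s-10)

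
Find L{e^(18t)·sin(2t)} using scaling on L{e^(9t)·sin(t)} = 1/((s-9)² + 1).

Scaling with a=2: L{e^(18t)·sin(2t)} = (1/2) · 1/((s/2-9)² + 1). Simplifying: 2/((s-18)² + 4)

Final answer: 2/((s-18)² + 4)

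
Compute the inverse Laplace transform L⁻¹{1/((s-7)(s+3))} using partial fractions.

Decompose: A/(s-7) + B/(s+3). A = 1/10, B = -1/10. f(t) = (e^(7t) - e^(-3t))/10

Final answer: (e^(7t) - e^(-3t))/10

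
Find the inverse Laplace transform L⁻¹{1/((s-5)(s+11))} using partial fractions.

Decompose: A/(s-5) + B/(s+11). A = 1/16, B = -1/16. f(t) = (e^(5t) - e^(-11t))/16

Final answer: (e^(5t) - e^(-11t))/16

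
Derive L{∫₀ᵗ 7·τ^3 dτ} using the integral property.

L{∫₀ᵗ f(τ)dτ} = F(s)/s with f(t) = 7t^3. F(s) = 42/s^4, so L{∫₀ᵗ 7·τ^3 dτ} = (42/s^4)/s = 42/s^5. (Check: ∫₀ᵗ 7·τ^3 dτ = 7t^4/4.)

Final answer: 42/s^5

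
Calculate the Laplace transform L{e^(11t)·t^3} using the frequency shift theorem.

L{e^(at)·t^n} = n!/(s-a)^(n+1), so L{e^(11t)·t^3} = 6/(s-11)^4

Final answer: 6/(s-11)^4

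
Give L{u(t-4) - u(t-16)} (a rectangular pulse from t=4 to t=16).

L{u(t-a)} = e^(-as)/s. L{u(t-4) - u(t-16)} = (e^(-4s) - e^(-16s))/s

Final answer: (e^(-4s) - e^(-16s))/s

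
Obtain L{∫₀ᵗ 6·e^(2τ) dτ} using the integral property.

L{∫₀ᵗ f(τ)dτ} = F(s)/s with F(s) = 6/(s-2), so L{∫₀ᵗ 6·e^(2τ) dτ} = 6/(s(s-2))

Final answer: 6/(s(s-2))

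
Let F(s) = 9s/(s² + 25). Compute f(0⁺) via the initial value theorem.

f(0⁺) = lim_{s→∞} s·9s/(s² + 25) = lim_{s→∞} 9s²/(s² + 25) = 9

Final answer: 9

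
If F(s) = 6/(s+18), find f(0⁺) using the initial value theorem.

f(0⁺) = lim_{s→∞} s·6/(s+18) = lim_{s→∞} 6s/(s+18) = 6

Final answer: 6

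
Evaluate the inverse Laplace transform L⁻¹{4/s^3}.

L⁻¹{n!/s^(n+1)} = t^n with n=2. So L⁻¹{2/s^3} = t^2, and L⁻¹{4/s^3} = (4/2)·t^2 = 2·t^2

Final answer: 2·t^2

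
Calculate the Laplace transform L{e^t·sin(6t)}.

L{e^(at)·sin(ωt)} = ω/((s-a)² + ω²), so L{e^t·sin(6t)} = 6/((s-1)² + 36)

Final answer: 6/((s-1)² + 36)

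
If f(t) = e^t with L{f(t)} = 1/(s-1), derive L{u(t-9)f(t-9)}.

Time shift theorem: L{u(t-a)f(t-a)} = e^(-as)F(s). Here a=9, F(s) = 1/(s-1), so L{u(t-9)f(t-9)} = e^(-9s)·1/(s-1)

Final answer: e^(-9s)·1/(s-1)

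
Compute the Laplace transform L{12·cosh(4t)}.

L{cosh(ωt)} = s/(s² - ω²), so L{cosh(4t)} = s/(s² - 16). Then L{12·cosh(4t)} = 12·s/(s² - 16) = 12s/(s² - 16)

Final answer: 12s/(s² - 16)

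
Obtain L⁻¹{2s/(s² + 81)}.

This is the form c·s/(s² + a²) with a = 9, c = 2. L⁻¹ = 2·cos(9t)

Final answer: 2·cos(9t)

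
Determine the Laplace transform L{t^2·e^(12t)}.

L{t^n·e^(at)} = n!/(s-a)^(n+1), so L{t^2·e^(12t)} = 2/(s-12)^3

Final answer: 2/(s-12)^3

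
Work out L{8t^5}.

L{t^n} = n!/s^(n+1). So L{8t^5} = 8·5!/s^6 = 960/s^6

Final answer: 960/s^6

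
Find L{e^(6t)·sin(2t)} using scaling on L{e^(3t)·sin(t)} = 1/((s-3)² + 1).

Scaling with a=2: L{e^(6t)·sin(2t)} = (1/2) · 1/((s/2-3)² + 1). Simplifying: 2/((s-6)² + 4)

Final answer: 2/((s-6)² + 4)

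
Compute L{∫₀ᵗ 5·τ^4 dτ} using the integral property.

L{∫₀ᵗ f(τ)dτ} = F(s)/s with f(t) = 5t^4. F(s) = 120/s^5, so L{∫₀ᵗ 5·τ^4 dτ} = (120/s^5)/s = 120/s^6. (Check: ∫₀ᵗ 5·τ^4 dτ = 5t^5/5.)

Final answer: 120/s^6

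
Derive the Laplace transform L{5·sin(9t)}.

L{sin(ωt)} = ω/(s² + ω²), so L{sin(9t)} = 9/(s² + 81). Then L{5·sin(9t)} = 5·9/(s² + 81) = 45/(s² + 81)

Final answer: 45/(s² + 81)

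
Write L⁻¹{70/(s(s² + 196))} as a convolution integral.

70/(s(s² + 196)) = (1/s)·(70/(s² + 196)) = L{1}·L{5·sin(14t)}. So f(t) = 1*(5·sin(14t)) = ∫₀ᵗ 5·sin(14τ) dτ

Final answer: ∫₀ᵗ 5·sin(14τ) dτ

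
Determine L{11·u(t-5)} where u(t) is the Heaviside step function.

L{u(t-a)} = e^(-as)/s. Here a=5, so L{u(t-5)} = e^(-5s)/s, and L{11·u(t-5)} = 11·e^(-5s)/s

Final answer: 11·e^(-5s)/s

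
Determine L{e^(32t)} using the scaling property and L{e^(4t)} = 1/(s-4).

Using L{f(at)} = (1/a)F(s/a) with a=8 and f(t) = e^(4t): L{e^(32t)} = (1/8) · 1/((s/8)-4) = (1/8) · 8/(s-32) = 1/(s-32)

Final answer: 1/(s-32)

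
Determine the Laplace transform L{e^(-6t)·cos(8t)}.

L{e^(at)·cos(ωt)} = (s-a)/((s-a)² + ω²), so L{e^(-6t)·cos(8t)} = (s+6)/((s+6)² + 64)

Final answer: (s+6)/((s+6)² + 64)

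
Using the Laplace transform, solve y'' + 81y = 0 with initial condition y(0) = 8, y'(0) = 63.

L{y''} + 81L{y} = 0. s²Y - 8s - 63 + 81Y = 0. Y(s² + 81) = 8s + 63. Y = (8s + 63)/(s² + 81). Inverting: y(t) = 8cos(9t) + 7sin(9t)

Final answer: y(t) = 8cos(9t) + 7sin(9t)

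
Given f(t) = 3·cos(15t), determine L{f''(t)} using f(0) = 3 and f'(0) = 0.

F(s) = 3s/(s² + 225). L{f''(t)} = s²F(s) - sf(0) - f'(0) = 3s³/(s² + 225) - 3s = (3s³ - 3s(s² + 225))/(s² + 225) = -675s/(s² + 225)

Final answer: -675s/(s² + 225)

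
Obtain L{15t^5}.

L{t^n} = n!/s^(n+1). So L{15t^5} = 15·5!/s^6 = 1800/s^6

Final answer: 1800/s^6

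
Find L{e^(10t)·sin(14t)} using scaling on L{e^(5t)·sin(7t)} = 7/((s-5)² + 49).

Scaling with a=2: L{e^(10t)·sin(14t)} = (1/2) · 7/((s/2-5)² + 49). Simplifying: 14/((s-10)² + 196)

Final answer: 14/((s-10)² + 196)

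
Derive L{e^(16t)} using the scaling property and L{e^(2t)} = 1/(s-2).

Using L{f(at)} = (1/a)F(s/a) with a=8 and f(t) = e^(2t): L{e^(16t)} = (1/8) · 1/((s/8)-2) = (1/8) · 8/(s-16) = 1/(s-16)

Final answer: 1/(s-16)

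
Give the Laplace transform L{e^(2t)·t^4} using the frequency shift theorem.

L{e^(at)·t^n} = n!/(s-a)^(n+1), so L{e^(2t)·t^4} = 24/(s-2)^5

Final answer: 24/(s-2)^5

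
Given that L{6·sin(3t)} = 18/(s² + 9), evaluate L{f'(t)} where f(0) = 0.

L{f'(t)} = s·F(s) - f(0) = s·18/(s² + 9) - 0 = 18s/(s² + 9)

Final answer: 18s/(s² + 9)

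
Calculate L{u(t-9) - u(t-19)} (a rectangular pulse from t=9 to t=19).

L{u(t-a)} = e^(-as)/s. L{u(t-9) - u(t-19)} = (e^(-9s) - e^(-19s))/s

Final answer: (e^(-9s) - e^(-19s))/s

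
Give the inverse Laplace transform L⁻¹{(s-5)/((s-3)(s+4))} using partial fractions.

Using partial fractions, f(t) = (-2e^(3t) + 9e^(-4t))/7

Final answer: (-2e^(3t) + 9e^(-4t))/7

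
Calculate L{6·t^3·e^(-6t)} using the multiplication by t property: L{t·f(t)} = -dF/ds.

Using L{t^n·e^(at)} = n!/(s-a)^(n+1), L{t^3·e^(-6t)} = 6/(s+6)^4, so L{6·t^3·e^(-6t)} = 6·6/(s+6)^4 = 36/(s+6)^4

Final answer: 36/(s+6)^4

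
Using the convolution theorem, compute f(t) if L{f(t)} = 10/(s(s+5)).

10/(s(s+5)) = (10/s)·(1/(s+5)) = L{10}·L{e^(-5t)}. By convolution, f(t) = 10*e^(-5t) = ∫₀ᵗ 10·e^(-5τ) dτ = 10·(1 - e^(-5t))/5

Final answer: 10·(1 - e^(-5t))/5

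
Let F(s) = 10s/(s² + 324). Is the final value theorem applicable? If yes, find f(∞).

The final value theorem requires all poles of sF(s) in the left half-plane. sF(s) = 10s²/(s² + 324) has poles at s = ±18i (imaginary axis). Theorem does NOT apply (oscillatory system).

Final answer: Not applicable (oscillatory)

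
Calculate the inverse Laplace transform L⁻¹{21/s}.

L⁻¹{c/s} = c, so L⁻¹{21/s} = 21

Final answer: 21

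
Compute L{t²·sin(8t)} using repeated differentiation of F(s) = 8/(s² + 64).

F(s) = 8/(s² + 64). F'(s) = -16s/(s² + 64)². F''(s) = -16(64 - 3s²)/(s² + 64)³ = (48s² - 1024)/(s² + 64)³. So L{t²·sin(8t)} = (-1)² F''(s) = (48s² - 1024)/(s² + 64)³

Final answer: (48s² - 1024)/(s² + 64)³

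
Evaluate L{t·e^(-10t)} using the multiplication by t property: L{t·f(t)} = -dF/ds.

Using L{t^n·e^(at)} = n!/(s-a)^(n+1), L{t·e^(-10t)} = 1/(s+10)^2

Final answer: 1/(s+10)^2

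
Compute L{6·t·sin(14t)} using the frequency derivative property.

L{sin(14t)} = 14/(s² + 196). By L{t·f(t)} = -F'(s): -d/ds[14/(s² + 196)] = -(14)·(-2s)/(s² + 196)² = 28s/(s² + 196)². Then L{6·t·sin(14t)} = 6·28s/(s² + 196)² = 168s/(s² + 196)²

Final answer: 168s/(s² + 196)²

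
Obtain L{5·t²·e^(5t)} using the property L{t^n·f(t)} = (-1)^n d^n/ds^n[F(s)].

L{e^(5t)} = 1/(s-5). d/ds[1/(s-5)] = -1/(s-5)². d²/ds²[1/(s-5)] = 2/(s-5)³. So L{t²·e^(5t)} = (-1)² · 2/(s-5)³ = 2/(s-5)³. Then L{5·t²·e^(5t)} = 5·2/(s-5)³ = 10/(s-5)³

Final answer: 10/(s-5)³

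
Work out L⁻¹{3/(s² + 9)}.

This is the form c·a/(s² + a²) with a = 3. L⁻¹ = sin(3t)

Final answer: sin(3t)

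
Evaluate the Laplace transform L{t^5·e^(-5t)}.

L{t^n·e^(at)} = n!/(s-a)^(n+1), so L{t^5·e^(-5t)} = 120/(s+5)^6

Final answer: 120/(s+5)^6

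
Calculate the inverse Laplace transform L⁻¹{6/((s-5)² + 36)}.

Using frequency shift, L⁻¹{6/((s-5)² + 36)} = e^(5t)·sin(6t)

Final answer: e^(5t)·sin(6t)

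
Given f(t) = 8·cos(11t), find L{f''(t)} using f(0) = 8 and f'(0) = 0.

F(s) = 8s/(s² + 121). L{f''(t)} = s²F(s) - sf(0) - f'(0) = 8s³/(s² + 121) - 8s = (8s³ - 8s(s² + 121))/(s² + 121) = -968s/(s² + 121)

Final answer: -968s/(s² + 121)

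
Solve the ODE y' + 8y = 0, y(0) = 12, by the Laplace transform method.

L{y'} + 8L{y} = 0. sY - 12 + 8Y = 0. Y(s+8) = 12. Y = 12/(s+8)

Final answer: y(t) = 12e^(-8t)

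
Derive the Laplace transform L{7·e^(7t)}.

L{e^(at)} = 1/(s-a), so L{e^(7t)} = 1/(s-7). Then L{7·e^(7t)} = 7/(s-7)

Final answer: 7/(s-7)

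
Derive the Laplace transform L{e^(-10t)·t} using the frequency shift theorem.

L{e^(at)·t^n} = n!/(s-a)^(n+1), so L{e^(-10t)·t} = 1/(s+10)^2

Final answer: 1/(s+10)^2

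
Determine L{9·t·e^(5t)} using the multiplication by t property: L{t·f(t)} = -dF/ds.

Using L{t^n·e^(at)} = n!/(s-a)^(n+1), L{t·e^(5t)} = 1/(s-5)^2, so L{9·t·e^(5t)} = 9·1/(s-5)^2 = 9/(s-5)^2

Final answer: 9/(s-5)^2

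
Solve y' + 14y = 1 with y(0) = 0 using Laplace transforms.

sY + 14Y = 1/s. Y = 1/(s(s+14)). Partial fractions: Y = 1/14/s - 1/14/(s+14)

Final answer: y(t) = 1/14(1 - e^(-14t))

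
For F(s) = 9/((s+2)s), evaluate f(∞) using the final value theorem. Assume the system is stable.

f(∞) = lim_{s→0} sF(s) = lim_{s→0} 9/(s+2) = 9/2

Final answer: 9/2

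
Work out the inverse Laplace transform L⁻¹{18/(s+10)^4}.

L⁻¹{n!/(s-a)^(n+1)} = t^n·e^(at) with n=3, a=-10. So L⁻¹{6/(s+10)^4} = t^3·e^(-10t), and L⁻¹{18/(s+10)^4} = (18/6)·t^3·e^(-10t) = 3·t^3·e^(-10t)

Final answer: 3·t^3·e^(-10t)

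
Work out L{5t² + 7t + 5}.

L{5t² + 7t + 5} = 5·2/s³ + 7/s² + 5/s = 10/s³ + 7/s² + 5/s

Final answer: 10/s³ + 7/s² + 5/s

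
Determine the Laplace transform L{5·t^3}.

L{t^n} = n!/s^(n+1), so L{t^3} = 6/s^4. Then L{5·t^3} = 5·6/s^4 = 30/s^4

Final answer: 30/s^4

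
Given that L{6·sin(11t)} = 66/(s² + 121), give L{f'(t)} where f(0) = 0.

L{f'(t)} = s·F(s) - f(0) = s·66/(s² + 121) - 0 = 66s/(s² + 121)

Final answer: 66s/(s² + 121)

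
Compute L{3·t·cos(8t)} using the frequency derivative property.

L{cos(8t)} = s/(s² + 64). Derivative: d/ds[s/(s² + 64)] = [(s² + 64) - s·2s]/(s² + 64)² = (64 - s²)/(s² + 64)². So L{t·cos(8t)} = -F'(s) = (s² - 64)/(s² + 64)². Then L{3·t·cos(8t)} = 3·(s² - 64)/(s² + 64)²

Final answer: 3·(s² - 64)/(s² + 64)²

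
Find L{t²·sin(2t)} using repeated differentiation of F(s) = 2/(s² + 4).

F(s) = 2/(s² + 4). F'(s) = -4s/(s² + 4)². F''(s) = -4(4 - 3s²)/(s² + 4)³ = (12s² - 16)/(s² + 4)³. So L{t²·sin(2t)} = (-1)² F''(s) = (12s² - 16)/(s² + 4)³

Final answer: (12s² - 16)/(s² + 4)³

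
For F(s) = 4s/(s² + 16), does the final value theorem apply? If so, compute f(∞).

The final value theorem requires all poles of sF(s) in the left half-plane. sF(s) = 4s²/(s² + 16) has poles at s = ±4i (imaginary axis). Theorem does NOT apply (oscillatory system).

Final answer: Not applicable (oscillatory)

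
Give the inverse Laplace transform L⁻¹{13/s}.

L⁻¹{c/s} = c, so L⁻¹{13/s} = 13

Final answer: 13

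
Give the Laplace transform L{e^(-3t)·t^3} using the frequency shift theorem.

L{e^(at)·t^n} = n!/(s-a)^(n+1), so L{e^(-3t)·t^3} = 6/(s+3)^4

Final answer: 6/(s+3)^4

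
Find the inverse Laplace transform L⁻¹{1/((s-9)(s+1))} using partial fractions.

Decompose: A/(s-9) + B/(s+1). A = 1/10, B = -1/10. f(t) = (e^(9t) - e^(-t))/10

Final answer: (e^(9t) - e^(-t))/10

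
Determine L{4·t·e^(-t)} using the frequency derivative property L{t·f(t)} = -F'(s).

L{e^(-t)} = 1/(s+1). By frequency derivative: L{t·e^(-t)} = -d/ds[1/(s+1)] = -(-1)/(s+1)² = 1/(s+1)². Then L{4·t·e^(-t)} = 4·1/(s+1)² = 4/(s+1)²

Final answer: 4/(s+1)²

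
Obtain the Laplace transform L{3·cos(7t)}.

L{cos(ωt)} = s/(s² + ω²), so L{cos(7t)} = s/(s² + 49). Then L{3·cos(7t)} = 3·s/(s² + 49) = 3s/(s² + 49)

Final answer: 3s/(s² + 49)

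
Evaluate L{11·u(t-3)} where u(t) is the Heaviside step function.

L{u(t-a)} = e^(-as)/s. Here a=3, so L{u(t-3)} = e^(-3s)/s, and L{11·u(t-3)} = 11·e^(-3s)/s

Final answer: 11·e^(-3s)/s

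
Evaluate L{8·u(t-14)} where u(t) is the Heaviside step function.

L{u(t-a)} = e^(-as)/s. Here a=14, so L{u(t-14)} = e^(-14s)/s, and L{8·u(t-14)} = 8·e^(-14s)/s

Final answer: 8·e^(-14s)/s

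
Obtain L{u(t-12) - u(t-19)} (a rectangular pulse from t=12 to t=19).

L{u(t-a)} = e^(-as)/s. L{u(t-12) - u(t-19)} = (e^(-12s) - e^(-19s))/s

Final answer: (e^(-12s) - e^(-19s))/s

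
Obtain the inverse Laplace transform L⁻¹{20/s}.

L⁻¹{c/s} = c, so L⁻¹{20/s} = 20

Final answer: 20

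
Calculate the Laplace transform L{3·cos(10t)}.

L{cos(ωt)} = s/(s² + ω²), so L{cos(10t)} = s/(s² + 100). Then L{3·cos(10t)} = 3·s/(s² + 100) = 3s/(s² + 100)

Final answer: 3s/(s² + 100)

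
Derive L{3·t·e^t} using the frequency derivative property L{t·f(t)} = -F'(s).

L{e^t} = 1/(s-1). By frequency derivative: L{t·e^t} = -d/ds[1/(s-1)] = -(-1)/(s-1)² = 1/(s-1)². Then L{3·t·e^t} = 3·1/(s-1)² = 3/(s-1)²

Final answer: 3/(s-1)²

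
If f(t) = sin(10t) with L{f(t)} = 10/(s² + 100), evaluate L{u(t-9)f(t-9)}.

Time shift theorem: L{u(t-a)f(t-a)} = e^(-as)F(s). Here a=9, F(s) = 10/(s² + 100), so L{u(t-9)f(t-9)} = e^(-9s)·10/(s² + 100)

Final answer: e^(-9s)·10/(s² + 100)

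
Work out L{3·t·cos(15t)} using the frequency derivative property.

L{cos(15t)} = s/(s² + 225). Derivative: d/ds[s/(s² + 225)] = [(s² + 225) - s·2s]/(s² + 225)² = (225 - s²)/(s² + 225)². So L{t·cos(15t)} = -F'(s) = (s² - 225)/(s² + 225)². Then L{3·t·cos(15t)} = 3·(s² - 225)/(s² + 225)²

Final answer: 3·(s² - 225)/(s² + 225)²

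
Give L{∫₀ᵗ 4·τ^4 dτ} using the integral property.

L{∫₀ᵗ f(τ)dτ} = F(s)/s with f(t) = 4t^4. F(s) = 96/s^5, so L{∫₀ᵗ 4·τ^4 dτ} = (96/s^5)/s = 96/s^6. (Check: ∫₀ᵗ 4·τ^4 dτ = 4t^5/5.)

Final answer: 96/s^6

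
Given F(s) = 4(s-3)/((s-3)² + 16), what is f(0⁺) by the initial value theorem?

f(0⁺) = lim_{s→∞} sF(s) = lim_{s→∞} 4s(s-3)/((s-3)² + 16) = 4

Final answer: 4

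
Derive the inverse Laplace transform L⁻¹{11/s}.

L⁻¹{c/s} = c, so L⁻¹{11/s} = 11

Final answer: 11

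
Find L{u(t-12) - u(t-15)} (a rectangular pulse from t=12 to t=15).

L{u(t-a)} = e^(-as)/s. L{u(t-12) - u(t-15)} = (e^(-12s) - e^(-15s))/s

Final answer: (e^(-12s) - e^(-15s))/s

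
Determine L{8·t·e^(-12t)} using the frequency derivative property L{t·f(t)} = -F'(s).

L{e^(-12t)} = 1/(s+12). By frequency derivative: L{t·e^(-12t)} = -d/ds[1/(s+12)] = -(-1)/(s+12)² = 1/(s+12)². Then L{8·t·e^(-12t)} = 8·1/(s+12)² = 8/(s+12)²

Final answer: 8/(s+12)²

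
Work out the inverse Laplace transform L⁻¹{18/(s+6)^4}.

L⁻¹{n!/(s-a)^(n+1)} = t^n·e^(at) with n=3, a=-6. So L⁻¹{6/(s+6)^4} = t^3·e^(-6t), and L⁻¹{18/(s+6)^4} = (18/6)·t^3·e^(-6t) = 3·t^3·e^(-6t)

Final answer: 3·t^3·e^(-6t)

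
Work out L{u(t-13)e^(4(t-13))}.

u(t-a)f(t-a) with f(t)=e^(4t). L{e^(4t)} = 1/(s-4). By time shift: e^(-13s)/(s-4)

Final answer: e^(-13s)/(s-4)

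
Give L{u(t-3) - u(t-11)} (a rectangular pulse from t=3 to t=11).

L{u(t-a)} = e^(-as)/s. L{u(t-3) - u(t-11)} = (e^(-3s) - e^(-11s))/s

Final answer: (e^(-3s) - e^(-11s))/s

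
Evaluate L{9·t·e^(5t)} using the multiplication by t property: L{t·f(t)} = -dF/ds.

Using L{t^n·e^(at)} = n!/(s-a)^(n+1), L{t·e^(5t)} = 1/(s-5)^2, so L{9·t·e^(5t)} = 9·1/(s-5)^2 = 9/(s-5)^2

Final answer: 9/(s-5)^2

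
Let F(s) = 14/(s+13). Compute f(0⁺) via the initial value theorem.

f(0⁺) = lim_{s→∞} s·14/(s+13) = lim_{s→∞} 14s/(s+13) = 14

Final answer: 14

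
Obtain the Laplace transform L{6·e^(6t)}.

L{e^(at)} = 1/(s-a), so L{e^(6t)} = 1/(s-6). Then L{6·e^(6t)} = 6/(s-6)

Final answer: 6/(s-6)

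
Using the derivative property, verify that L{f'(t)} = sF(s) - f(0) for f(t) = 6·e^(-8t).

f'(t) = -48e^(-8t). Direct: L{f'(t)} = -48/(s+8). Property: s·6/(s+8) - 6 = (6s - 6(s+8))/(s+8) = -48/(s+8). ✓

Final answer: -48/(s+8)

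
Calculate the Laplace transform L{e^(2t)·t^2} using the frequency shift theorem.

L{e^(at)·t^n} = n!/(s-a)^(n+1), so L{e^(2t)·t^2} = 2/(s-2)^3

Final answer: 2/(s-2)^3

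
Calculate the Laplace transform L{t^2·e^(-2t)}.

L{t^n·e^(at)} = n!/(s-a)^(n+1), so L{t^2·e^(-2t)} = 2/(s+2)^3

Final answer: 2/(s+2)^3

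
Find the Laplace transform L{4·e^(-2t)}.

L{e^(at)} = 1/(s-a), so L{e^(-2t)} = 1/(s+2). Then L{4·e^(-2t)} = 4/(s+2)

Final answer: 4/(s+2)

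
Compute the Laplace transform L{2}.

L{2} = 2 · L{1} = 2/s

Final answer: 2/s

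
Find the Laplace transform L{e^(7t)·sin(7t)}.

L{e^(at)·sin(ωt)} = ω/((s-a)² + ω²), so L{e^(7t)·sin(7t)} = 7/((s-7)² + 49)

Final answer: 7/((s-7)² + 49)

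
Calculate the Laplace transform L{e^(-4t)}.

L{e^(at)} = 1/(s-a), so L{e^(-4t)} = 1/(s+4)

Final answer: 1/(s+4)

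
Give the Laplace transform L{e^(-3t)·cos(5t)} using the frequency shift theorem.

Frequency shift: L{e^(at)f(t)} = F(s-a). L{e^(-3t)·cos(5t)} = (s+3)/((s+3)² + 25)

Final answer: (s+3)/((s+3)² + 25)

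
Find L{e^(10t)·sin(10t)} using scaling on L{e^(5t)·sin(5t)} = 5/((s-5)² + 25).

Scaling with a=2: L{e^(10t)·sin(10t)} = (1/2) · 5/((s/2-5)² + 25). Simplifying: 10/((s-10)² + 100)

Final answer: 10/((s-10)² + 100)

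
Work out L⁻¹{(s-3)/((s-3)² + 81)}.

Using frequency shift: L⁻¹{(s-a)/((s-a)² + b²)} = e^(at)cos(bt). Here a=3, b=9

Final answer: e^(3t)·cos(9t)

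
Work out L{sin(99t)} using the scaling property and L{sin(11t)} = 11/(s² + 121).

Using L{f(at)} = (1/a)F(s/a) with a=9: L{sin(99t)} = (1/9) · 11/((s/9)² + 121) = (1/9) · 11·81/(s² + 9801) = 99/(s² + 9801)

Final answer: 99/(s² + 9801)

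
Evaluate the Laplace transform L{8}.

L{8} = 8 · L{1} = 8/s

Final answer: 8/s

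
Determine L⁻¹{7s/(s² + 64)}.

This is the form c·s/(s² + a²) with a = 8, c = 7. L⁻¹ = 7·cos(8t)

Final answer: 7·cos(8t)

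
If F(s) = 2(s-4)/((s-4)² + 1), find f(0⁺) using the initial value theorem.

f(0⁺) = lim_{s→∞} sF(s) = lim_{s→∞} 2s(s-4)/((s-4)² + 1) = 2

Final answer: 2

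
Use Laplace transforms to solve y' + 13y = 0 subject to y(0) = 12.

L{y'} + 13L{y} = 0. sY - 12 + 13Y = 0. Y(s+13) = 12. Y = 12/(s+13)

Final answer: y(t) = 12e^(-13t)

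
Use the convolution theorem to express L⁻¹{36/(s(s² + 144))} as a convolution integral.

36/(s(s² + 144)) = (1/s)·(36/(s² + 144)) = L{1}·L{3·sin(12t)}. So f(t) = 1*(3·sin(12t)) = ∫₀ᵗ 3·sin(12τ) dτ

Final answer: ∫₀ᵗ 3·sin(12τ) dτ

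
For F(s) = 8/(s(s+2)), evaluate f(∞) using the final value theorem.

f(∞) = lim_{s→0} s·8/(s(s+2)) = lim_{s→0} 8/(s+2) = 8/2 = 4

Final answer: 4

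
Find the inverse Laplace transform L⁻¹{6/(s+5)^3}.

L⁻¹{n!/(s-a)^(n+1)} = t^n·e^(at) with n=2, a=-5. So L⁻¹{2/(s+5)^3} = t^2·e^(-5t), and L⁻¹{6/(s+5)^3} = (6/2)·t^2·e^(-5t) = 3·t^2·e^(-5t)

Final answer: 3·t^2·e^(-5t)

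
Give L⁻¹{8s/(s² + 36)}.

This is the form c·s/(s² + a²) with a = 6, c = 8. L⁻¹ = 8·cos(6t)

Final answer: 8·cos(6t)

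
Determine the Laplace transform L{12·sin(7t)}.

L{sin(ωt)} = ω/(s² + ω²), so L{sin(7t)} = 7/(s² + 49). Then L{12·sin(7t)} = 12·7/(s² + 49) = 84/(s² + 49)

Final answer: 84/(s² + 49)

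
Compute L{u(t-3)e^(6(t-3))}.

u(t-a)f(t-a) with f(t)=e^(6t). L{e^(6t)} = 1/(s-6). By time shift: e^(-3s)/(s-6)

Final answer: e^(-3s)/(s-6)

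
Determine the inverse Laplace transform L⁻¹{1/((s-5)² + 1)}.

Using frequency shift, L⁻¹{1/((s-5)² + 1)} = e^(5t)·sin(t)

Final answer: e^(5t)·sin(t)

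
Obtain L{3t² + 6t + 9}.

L{3t² + 6t + 9} = 3·2/s³ + 6/s² + 9/s = 6/s³ + 6/s² + 9/s

Final answer: 6/s³ + 6/s² + 9/s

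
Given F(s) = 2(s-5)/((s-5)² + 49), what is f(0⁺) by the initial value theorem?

f(0⁺) = lim_{s→∞} sF(s) = lim_{s→∞} 2s(s-5)/((s-5)² + 49) = 2

Final answer: 2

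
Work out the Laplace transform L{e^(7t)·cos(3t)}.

L{e^(at)·cos(ωt)} = (s-a)/((s-a)² + ω²), so L{e^(7t)·cos(3t)} = (s-7)/((s-7)² + 9)

Final answer: (s-7)/((s-7)² + 9)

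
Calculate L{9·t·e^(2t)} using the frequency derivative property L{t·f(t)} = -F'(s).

L{e^(2t)} = 1/(s-2). By frequency derivative: L{t·e^(2t)} = -d/ds[1/(s-2)] = -(-1)/(s-2)² = 1/(s-2)². Then L{9·t·e^(2t)} = 9·1/(s-2)² = 9/(s-2)²

Final answer: 9/(s-2)²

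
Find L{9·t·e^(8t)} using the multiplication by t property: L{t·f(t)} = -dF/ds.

Using L{t^n·e^(at)} = n!/(s-a)^(n+1), L{t·e^(8t)} = 1/(s-8)^2, so L{9·t·e^(8t)} = 9·1/(s-8)^2 = 9/(s-8)^2

Final answer: 9/(s-8)^2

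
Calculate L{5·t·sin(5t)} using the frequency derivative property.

L{sin(5t)} = 5/(s² + 25). By L{t·f(t)} = -F'(s): -d/ds[5/(s² + 25)] = -(5)·(-2s)/(s² + 25)² = 10s/(s² + 25)². Then L{5·t·sin(5t)} = 5·10s/(s² + 25)² = 50s/(s² + 25)²

Final answer: 50s/(s² + 25)²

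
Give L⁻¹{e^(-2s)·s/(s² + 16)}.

L⁻¹{s/(s² + 16)} = cos(4t). By the time shift theorem, L⁻¹{e^(-as)F(s)} = u(t-a)f(t-a) with a=2, so L⁻¹{e^(-2s)·s/(s² + 16)} = u(t-2)·cos(4(t-2))

Final answer: u(t-2)·cos(4(t-2))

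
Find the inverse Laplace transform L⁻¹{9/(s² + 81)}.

L⁻¹{9/(s² + 81)} = sin(9t)

Final answer: sin(9t)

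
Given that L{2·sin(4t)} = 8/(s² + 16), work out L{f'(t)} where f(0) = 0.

L{f'(t)} = s·F(s) - f(0) = s·8/(s² + 16) - 0 = 8s/(s² + 16)

Final answer: 8s/(s² + 16)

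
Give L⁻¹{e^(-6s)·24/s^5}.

L⁻¹{24/s^5} = t^4. By the time shift theorem, L⁻¹{e^(-as)F(s)} = u(t-a)f(t-a) with a=6, so L⁻¹{e^(-6s)·24/s^5} = u(t-6)·(t-6)^4

Final answer: u(t-6)·(t-6)^4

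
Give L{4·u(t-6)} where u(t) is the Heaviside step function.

L{u(t-a)} = e^(-as)/s. Here a=6, so L{u(t-6)} = e^(-6s)/s, and L{4·u(t-6)} = 4·e^(-6s)/s

Final answer: 4·e^(-6s)/s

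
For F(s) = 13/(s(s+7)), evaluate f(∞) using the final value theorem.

f(∞) = lim_{s→0} s·13/(s(s+7)) = lim_{s→0} 13/(s+7) = 13/7 = 13/7

Final answer: 13/7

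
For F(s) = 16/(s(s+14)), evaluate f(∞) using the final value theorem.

f(∞) = lim_{s→0} s·16/(s(s+14)) = lim_{s→0} 16/(s+14) = 16/14 = 8/7

Final answer: 8/7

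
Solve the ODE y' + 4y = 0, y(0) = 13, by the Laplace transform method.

L{y'} + 4L{y} = 0. sY - 13 + 4Y = 0. Y(s+4) = 13. Y = 13/(s+4)

Final answer: y(t) = 13e^(-4t)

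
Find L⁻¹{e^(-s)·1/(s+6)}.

L⁻¹{1/(s+6)} = e^(-6t). By the time shift theorem, L⁻¹{e^(-as)F(s)} = u(t-a)f(t-a) with a=1, so L⁻¹{e^(-s)·1/(s+6)} = u(t-1)·e^(-6(t-1))

Final answer: u(t-1)·e^(-6(t-1))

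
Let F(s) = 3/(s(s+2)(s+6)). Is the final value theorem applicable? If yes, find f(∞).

Poles of sF(s) = 3/((s+2)(s+6)) are at s = -2 and s = -6, both in the left half-plane. Theorem applies. f(∞) = lim_{s→0} sF(s) = 3/(2·6) = 1/4

Final answer: 1/4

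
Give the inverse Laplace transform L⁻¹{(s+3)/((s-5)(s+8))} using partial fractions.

Using partial fractions, f(t) = (8e^(5t) + 5e^(-8t))/13

Final answer: (8e^(5t) + 5e^(-8t))/13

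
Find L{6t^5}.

L{t^n} = n!/s^(n+1). So L{6t^5} = 6·5!/s^6 = 720/s^6

Final answer: 720/s^6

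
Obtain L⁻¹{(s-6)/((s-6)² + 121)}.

Using frequency shift: L⁻¹{(s-a)/((s-a)² + b²)} = e^(at)cos(bt). Here a=6, b=11

Final answer: e^(6t)·cos(11t)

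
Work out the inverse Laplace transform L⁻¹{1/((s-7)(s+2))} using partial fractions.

Decompose: A/(s-7) + B/(s+2). A = 1/9, B = -1/9. f(t) = (e^(7t) - e^(-2t))/9

Final answer: (e^(7t) - e^(-2t))/9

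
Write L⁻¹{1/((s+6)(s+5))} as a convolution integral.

1/((s+6)(s+5)) = (1/(s+6))·(1/(s+5)) = L{e^(-6t)}·L{e^(-5t)}. So f(t) = e^(-6t)*e^(-5t) = ∫₀ᵗ e^(-6τ)·e^(-5(t-τ)) dτ

Final answer: ∫₀ᵗ e^(-6τ)·e^(-5(t-τ)) dτ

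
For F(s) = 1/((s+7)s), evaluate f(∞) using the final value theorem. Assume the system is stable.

f(∞) = lim_{s→0} sF(s) = lim_{s→0} 1/(s+7) = 1/7

Final answer: 1/7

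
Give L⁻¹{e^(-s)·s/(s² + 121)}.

L⁻¹{s/(s² + 121)} = cos(11t). By the time shift theorem, L⁻¹{e^(-as)F(s)} = u(t-a)f(t-a) with a=1, so L⁻¹{e^(-s)·s/(s² + 121)} = u(t-1)·cos(11(t-1))

Final answer: u(t-1)·cos(11(t-1))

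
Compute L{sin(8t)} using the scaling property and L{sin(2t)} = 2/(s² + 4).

Using L{f(at)} = (1/a)F(s/a) with a=4: L{sin(8t)} = (1/4) · 2/((s/4)² + 4) = (1/4) · 2·16/(s² + 64) = 8/(s² + 64)

Final answer: 8/(s² + 64)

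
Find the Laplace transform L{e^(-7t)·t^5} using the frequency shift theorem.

L{e^(at)·t^n} = n!/(s-a)^(n+1), so L{e^(-7t)·t^5} = 120/(s+7)^6

Final answer: 120/(s+7)^6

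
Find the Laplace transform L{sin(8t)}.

L{sin(ωt)} = ω/(s² + ω²), so L{sin(8t)} = 8/(s² + 64)

Final answer: 8/(s² + 64)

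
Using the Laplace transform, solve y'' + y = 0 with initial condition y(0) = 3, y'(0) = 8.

L{y''} + 1L{y} = 0. s²Y - 3s - 8 + Y = 0. Y(s² + 1) = 3s + 8. Y = (3s + 8)/(s² + 1). Inverting: y(t) = 3cos(t) + 8sin(t)

Final answer: y(t) = 3cos(t) + 8sin(t)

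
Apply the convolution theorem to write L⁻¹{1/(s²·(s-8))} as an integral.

1/(s²·(s-8)) = (1/s^2)·(1/(s-8)) = L{t}·L{e^(8t)}. So f(t) = t*e^(8t) = ∫₀ᵗ τ·e^(8(t-τ)) dτ

Final answer: ∫₀ᵗ τ·e^(8(t-τ)) dτ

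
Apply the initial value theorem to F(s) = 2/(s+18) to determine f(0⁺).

f(0⁺) = lim_{s→∞} s·2/(s+18) = lim_{s→∞} 2s/(s+18) = 2

Final answer: 2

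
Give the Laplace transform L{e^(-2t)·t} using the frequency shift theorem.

L{e^(at)·t^n} = n!/(s-a)^(n+1), so L{e^(-2t)·t} = 1/(s+2)^2

Final answer: 1/(s+2)^2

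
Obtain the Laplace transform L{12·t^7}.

L{t^n} = n!/s^(n+1), so L{t^7} = 5040/s^8. Then L{12·t^7} = 12·5040/s^8 = 60480/s^8

Final answer: 60480/s^8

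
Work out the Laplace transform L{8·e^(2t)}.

L{e^(at)} = 1/(s-a), so L{e^(2t)} = 1/(s-2). Then L{8·e^(2t)} = 8/(s-2)

Final answer: 8/(s-2)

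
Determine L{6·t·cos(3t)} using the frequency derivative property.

L{cos(3t)} = s/(s² + 9). Derivative: d/ds[s/(s² + 9)] = [(s² + 9) - s·2s]/(s² + 9)² = (9 - s²)/(s² + 9)². So L{t·cos(3t)} = -F'(s) = (s² - 9)/(s² + 9)². Then L{6·t·cos(3t)} = 6·(s² - 9)/(s² + 9)²

Final answer: 6·(s² - 9)/(s² + 9)²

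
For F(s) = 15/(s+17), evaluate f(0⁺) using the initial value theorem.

f(0⁺) = lim_{s→∞} s·15/(s+17) = lim_{s→∞} 15s/(s+17) = 15

Final answer: 15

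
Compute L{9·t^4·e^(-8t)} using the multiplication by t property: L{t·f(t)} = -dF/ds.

Using L{t^n·e^(at)} = n!/(s-a)^(n+1), L{t^4·e^(-8t)} = 24/(s+8)^5, so L{9·t^4·e^(-8t)} = 9·24/(s+8)^5 = 216/(s+8)^5

Final answer: 216/(s+8)^5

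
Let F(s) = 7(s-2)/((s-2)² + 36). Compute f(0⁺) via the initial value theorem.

f(0⁺) = lim_{s→∞} sF(s) = lim_{s→∞} 7s(s-2)/((s-2)² + 36) = 7

Final answer: 7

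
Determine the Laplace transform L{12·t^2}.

L{t^n} = n!/s^(n+1), so L{t^2} = 2/s^3. Then L{12·t^2} = 12·2/s^3 = 24/s^3

Final answer: 24/s^3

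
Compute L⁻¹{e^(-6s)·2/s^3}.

L⁻¹{2/s^3} = t^2. By the time shift theorem, L⁻¹{e^(-as)F(s)} = u(t-a)f(t-a) with a=6, so L⁻¹{e^(-6s)·2/s^3} = u(t-6)·(t-6)^2

Final answer: u(t-6)·(t-6)^2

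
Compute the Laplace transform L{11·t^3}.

L{t^n} = n!/s^(n+1), so L{t^3} = 6/s^4. Then L{11·t^3} = 11·6/s^4 = 66/s^4

Final answer: 66/s^4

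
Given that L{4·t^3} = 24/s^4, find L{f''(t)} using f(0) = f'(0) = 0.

L{f''(t)} = s²F(s) - sf(0) - f'(0) = s²·24/s^4 - 0 - 0 = 24/s^2

Final answer: 24/s^2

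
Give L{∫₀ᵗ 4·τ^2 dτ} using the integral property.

L{∫₀ᵗ f(τ)dτ} = F(s)/s with f(t) = 4t^2. F(s) = 8/s^3, so L{∫₀ᵗ 4·τ^2 dτ} = (8/s^3)/s = 8/s^4. (Check: ∫₀ᵗ 4·τ^2 dτ = 4t^3/3.)

Final answer: 8/s^4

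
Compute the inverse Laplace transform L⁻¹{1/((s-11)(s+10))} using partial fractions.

Decompose: A/(s-11) + B/(s+10). A = 1/21, B = -1/21. f(t) = (e^(11t) - e^(-10t))/21

Final answer: (e^(11t) - e^(-10t))/21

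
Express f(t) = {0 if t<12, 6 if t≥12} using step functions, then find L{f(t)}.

f(t) = 6·u(t-12). L{u(t-12)} = e^(-12s)/s, so L{f(t)} = 6·e^(-12s)/s

Final answer: 6·e^(-12s)/s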